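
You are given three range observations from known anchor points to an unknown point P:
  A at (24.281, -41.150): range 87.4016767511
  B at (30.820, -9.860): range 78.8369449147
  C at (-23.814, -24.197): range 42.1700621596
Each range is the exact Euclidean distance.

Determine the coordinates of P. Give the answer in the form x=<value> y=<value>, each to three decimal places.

x=-44.818 y=12.370

eq1: (x − 24.281)² + (y + 41.150)² = 87.4016767511²
eq2: (x − 30.820)² + (y + 9.860)² = 78.8369449147²
eq3: (x + 23.814)² + (y + 24.197)² = 42.1700621596²
eq1−eq3, eq1−eq2 (x²,y² cancel):
  -96.190·x + 33.906·y = 4730.450900
  13.078·x + 62.580·y = 187.991754
det = -96.190·62.580 − 33.906·13.078 = -6462.992868
x = (4730.450900·62.580 − 33.906·187.991754) / -6462.992868 = -44.817869
y = (-96.190·187.991754 − 4730.450900·13.078) / -6462.992868 = 12.370084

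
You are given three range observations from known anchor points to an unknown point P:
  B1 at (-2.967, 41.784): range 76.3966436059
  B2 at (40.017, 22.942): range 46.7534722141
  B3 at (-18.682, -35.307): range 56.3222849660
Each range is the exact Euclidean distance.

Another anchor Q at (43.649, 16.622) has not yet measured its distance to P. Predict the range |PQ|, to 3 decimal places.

eq1: (x + 2.967)² + (y − 41.784)² = 76.3966436059²
eq2: (x − 40.017)² + (y − 22.942)² = 46.7534722141²
eq3: (x + 18.682)² + (y + 35.307)² = 56.3222849660²
eq3−eq2, eq3−eq1 (x²,y² cancel):
  117.398·x + 116.498·y = 1518.406900
  31.430·x + 154.182·y = -2505.142998
det = 117.398·154.182 − 116.498·31.430 = 14439.126296
x = (1518.406900·154.182 − 116.498·-2505.142998) / 14439.126296 = 36.425692
y = (117.398·-2505.142998 − 1518.406900·31.430) / 14439.126296 = -23.673337
|P − Q| = √((36.425692 − 43.649)² + (-23.673337 − 16.622)²) = 40.937640

40.938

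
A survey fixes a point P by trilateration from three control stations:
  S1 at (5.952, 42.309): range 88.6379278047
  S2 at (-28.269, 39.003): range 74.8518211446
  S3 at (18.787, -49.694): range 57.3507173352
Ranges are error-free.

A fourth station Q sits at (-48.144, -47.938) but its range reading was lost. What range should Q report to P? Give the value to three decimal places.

16.969

eq1: (x − 5.952)² + (y − 42.309)² = 88.6379278047²
eq2: (x + 28.269)² + (y − 39.003)² = 74.8518211446²
eq3: (x − 18.787)² + (y + 49.694)² = 57.3507173352²
eq1−eq2, eq1−eq3 (x²,y² cancel):
  -68.442·x − 6.612·y = 2748.779702
  25.670·x − 184.006·y = 5564.544687
det = -68.442·-184.006 − -6.612·25.670 = 12763.468692
x = (2748.779702·-184.006 − -6.612·5564.544687) / 12763.468692 = -36.745433
y = (-68.442·5564.544687 − 2748.779702·25.670) / 12763.468692 = -35.367325
|P − Q| = √((-36.745433 − -48.144)² + (-35.367325 − -47.938)²) = 16.969066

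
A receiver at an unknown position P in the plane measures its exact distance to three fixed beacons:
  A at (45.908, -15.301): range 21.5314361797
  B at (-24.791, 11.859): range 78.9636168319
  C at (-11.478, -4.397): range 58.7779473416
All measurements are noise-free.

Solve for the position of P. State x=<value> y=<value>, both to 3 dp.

x=38.407 y=-35.483

eq1: (x − 45.908)² + (y + 15.301)² = 21.5314361797²
eq2: (x + 24.791)² + (y − 11.859)² = 78.9636168319²
eq3: (x + 11.478)² + (y + 4.397)² = 58.7779473416²
eq3−eq1, eq3−eq2 (x²,y² cancel):
  114.772·x − 21.808·y = 5181.831322
  -26.626·x + 32.512·y = -2176.254220
det = 114.772·32.512 − -21.808·-26.626 = 3150.807456
x = (5181.831322·32.512 − -21.808·-2176.254220) / 3150.807456 = 38.406646
y = (114.772·-2176.254220 − 5181.831322·-26.626) / 3150.807456 = -35.483478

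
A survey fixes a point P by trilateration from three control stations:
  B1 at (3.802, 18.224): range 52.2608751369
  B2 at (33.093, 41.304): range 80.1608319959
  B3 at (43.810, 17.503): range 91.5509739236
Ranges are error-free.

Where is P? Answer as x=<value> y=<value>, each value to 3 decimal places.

x=-46.551 y=32.216

eq1: (x − 3.802)² + (y − 18.224)² = 52.2608751369²
eq2: (x − 33.093)² + (y − 41.304)² = 80.1608319959²
eq3: (x − 43.810)² + (y − 17.503)² = 91.5509739236²
eq2−eq3, eq2−eq1 (x²,y² cancel):
  21.434·x − 47.602·y = -2531.317796
  -58.582·x − 46.160·y = 1239.962231
det = 21.434·-46.160 − -47.602·-58.582 = -3778.013804
x = (-2531.317796·-46.160 − -47.602·1239.962231) / -3778.013804 = -46.550998
y = (21.434·1239.962231 − -2531.317796·-58.582) / -3778.013804 = 32.215951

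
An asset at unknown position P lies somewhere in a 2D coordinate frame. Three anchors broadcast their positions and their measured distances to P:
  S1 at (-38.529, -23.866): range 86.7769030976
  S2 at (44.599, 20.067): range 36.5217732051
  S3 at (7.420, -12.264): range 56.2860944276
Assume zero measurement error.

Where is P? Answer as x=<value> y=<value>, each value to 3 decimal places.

x=16.418 y=43.298

eq1: (x + 38.529)² + (y + 23.866)² = 86.7769030976²
eq2: (x − 44.599)² + (y − 20.067)² = 36.5217732051²
eq3: (x − 7.420)² + (y + 12.264)² = 56.2860944276²
eq2−eq1, eq2−eq3 (x²,y² cancel):
  -166.256·x − 87.866·y = -6534.076486
  -74.358·x − 64.662·y = -4020.577702
det = -166.256·-64.662 − -87.866·-74.358 = 4216.905444
x = (-6534.076486·-64.662 − -87.866·-4020.577702) / 4216.905444 = 16.418289
y = (-166.256·-4020.577702 − -6534.076486·-74.358) / 4216.905444 = 43.298174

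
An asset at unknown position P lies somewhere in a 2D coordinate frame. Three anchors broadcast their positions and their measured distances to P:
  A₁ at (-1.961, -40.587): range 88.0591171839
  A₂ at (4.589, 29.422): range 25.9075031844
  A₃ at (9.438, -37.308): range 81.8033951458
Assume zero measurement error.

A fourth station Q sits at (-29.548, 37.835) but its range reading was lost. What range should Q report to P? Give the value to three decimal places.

eq1: (x + 1.961)² + (y + 40.587)² = 88.0591171839²
eq2: (x − 4.589)² + (y − 29.422)² = 25.9075031844²
eq3: (x − 9.438)² + (y + 37.308)² = 81.8033951458²
eq1−eq2, eq1−eq3 (x²,y² cancel):
  13.100·x + 140.018·y = 6318.772313
  22.798·x + 6.558·y = 892.425280
det = 13.100·6.558 − 140.018·22.798 = -3106.220564
x = (6318.772313·6.558 − 140.018·892.425280) / -3106.220564 = 26.887046
y = (13.100·892.425280 − 6318.772313·22.798) / -3106.220564 = 42.612750
|P − Q| = √((26.887046 − -29.548)² + (42.612750 − 37.835)²) = 56.636925

56.637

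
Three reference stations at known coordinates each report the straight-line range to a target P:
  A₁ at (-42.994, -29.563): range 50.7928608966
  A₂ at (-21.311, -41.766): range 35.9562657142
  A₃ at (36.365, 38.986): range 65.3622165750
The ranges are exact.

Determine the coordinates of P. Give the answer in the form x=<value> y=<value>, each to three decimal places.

eq1: (x + 42.994)² + (y + 29.563)² = 50.7928608966²
eq2: (x + 21.311)² + (y + 41.766)² = 35.9562657142²
eq3: (x − 36.365)² + (y − 38.986)² = 65.3622165750²
eq3−eq2, eq3−eq1 (x²,y² cancel):
  -115.352·x − 161.504·y = 2335.602367
  -158.718·x − 137.098·y = 1572.438222
det = -115.352·-137.098 − -161.504·-158.718 = -9819.063376
x = (2335.602367·-137.098 − -161.504·1572.438222) / -9819.063376 = 6.747217
y = (-115.352·1572.438222 − 2335.602367·-158.718) / -9819.063376 = -19.280682

x=6.747 y=-19.281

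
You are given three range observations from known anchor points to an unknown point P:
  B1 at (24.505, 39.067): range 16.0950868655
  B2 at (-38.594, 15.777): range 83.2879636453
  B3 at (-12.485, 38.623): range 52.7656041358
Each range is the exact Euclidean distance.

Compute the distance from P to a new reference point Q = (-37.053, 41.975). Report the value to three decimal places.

77.153

eq1: (x − 24.505)² + (y − 39.067)² = 16.0950868655²
eq2: (x + 38.594)² + (y − 15.777)² = 83.2879636453²
eq3: (x + 12.485)² + (y − 38.623)² = 52.7656041358²
eq2−eq3, eq2−eq1 (x²,y² cancel):
  52.218·x + 45.692·y = 4061.876697
  126.198·x + 46.580·y = 7066.148016
det = 52.218·46.580 − 45.692·126.198 = -3333.924576
x = (4061.876697·46.580 − 45.692·7066.148016) / -3333.924576 = 40.092154
y = (52.218·7066.148016 − 4061.876697·126.198) / -3333.924576 = 43.078539
|P − Q| = √((40.092154 − -37.053)² + (43.078539 − 41.975)²) = 77.153047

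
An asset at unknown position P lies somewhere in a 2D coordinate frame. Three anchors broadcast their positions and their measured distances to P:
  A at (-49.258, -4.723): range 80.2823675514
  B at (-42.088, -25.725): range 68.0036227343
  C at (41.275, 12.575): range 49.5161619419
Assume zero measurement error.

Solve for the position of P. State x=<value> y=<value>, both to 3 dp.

x=25.371 y=-34.317

eq1: (x + 49.258)² + (y + 4.723)² = 80.2823675514²
eq2: (x + 42.088)² + (y + 25.725)² = 68.0036227343²
eq3: (x − 41.275)² + (y − 12.575)² = 49.5161619419²
eq2−eq1, eq2−eq3 (x²,y² cancel):
  -14.340·x + 42.004·y = -1805.283911
  166.726·x + 76.600·y = 1601.223293
det = -14.340·76.600 − 42.004·166.726 = -8101.602904
x = (-1805.283911·76.600 − 42.004·1601.223293) / -8101.602904 = 25.370601
y = (-14.340·1601.223293 − -1805.283911·166.726) / -8101.602904 = -34.317434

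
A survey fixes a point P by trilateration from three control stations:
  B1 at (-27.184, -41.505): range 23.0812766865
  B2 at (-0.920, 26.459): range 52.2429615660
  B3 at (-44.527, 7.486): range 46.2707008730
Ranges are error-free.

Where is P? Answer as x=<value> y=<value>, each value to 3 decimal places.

x=-11.322 y=-24.738

eq1: (x + 27.184)² + (y + 41.505)² = 23.0812766865²
eq2: (x + 0.920)² + (y − 26.459)² = 52.2429615660²
eq3: (x + 44.527)² + (y − 7.486)² = 46.2707008730²
eq3−eq2, eq3−eq1 (x²,y² cancel):
  87.214·x + 37.946·y = -1926.118118
  34.686·x − 97.982·y = 2031.173382
det = 87.214·-97.982 − 37.946·34.686 = -9861.597104
x = (-1926.118118·-97.982 − 37.946·2031.173382) / -9861.597104 = -11.321696
y = (87.214·2031.173382 − -1926.118118·34.686) / -9861.597104 = -24.737990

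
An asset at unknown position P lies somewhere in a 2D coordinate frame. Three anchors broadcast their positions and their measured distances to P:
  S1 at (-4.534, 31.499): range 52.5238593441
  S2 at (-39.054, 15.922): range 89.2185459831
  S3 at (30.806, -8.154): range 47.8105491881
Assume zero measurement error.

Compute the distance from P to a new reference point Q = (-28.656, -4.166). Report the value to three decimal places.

eq1: (x + 4.534)² + (y − 31.499)² = 52.5238593441²
eq2: (x + 39.054)² + (y − 15.922)² = 89.2185459831²
eq3: (x − 30.806)² + (y + 8.154)² = 47.8105491881²
eq3−eq1, eq3−eq2 (x²,y² cancel):
  -70.680·x + 79.306·y = -475.660382
  -139.720·x + 48.152·y = -4910.872686
det = -70.680·48.152 − 79.306·-139.720 = 7677.250960
x = (-475.660382·48.152 − 79.306·-4910.872686) / 7677.250960 = 47.745954
y = (-70.680·-4910.872686 − -475.660382·-139.720) / 7677.250960 = 36.554909
|P − Q| = √((47.745954 − -28.656)² + (36.554909 − -4.166)²) = 86.576273

86.576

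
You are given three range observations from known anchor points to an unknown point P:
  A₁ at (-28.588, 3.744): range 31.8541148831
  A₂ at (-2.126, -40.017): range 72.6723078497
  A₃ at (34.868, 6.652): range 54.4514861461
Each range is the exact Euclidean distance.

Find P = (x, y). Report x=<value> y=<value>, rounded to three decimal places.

x=-13.445 y=31.768

eq1: (x + 28.588)² + (y − 3.744)² = 31.8541148831²
eq2: (x + 2.126)² + (y + 40.017)² = 72.6723078497²
eq3: (x − 34.868)² + (y − 6.652)² = 54.4514861461²
eq3−eq1, eq3−eq2 (x²,y² cancel):
  -126.912·x − 5.816·y = 1521.544461
  -73.988·x − 93.338·y = -1970.446348
det = -126.912·-93.338 − -5.816·-73.988 = 11415.398048
x = (1521.544461·-93.338 − -5.816·-1970.446348) / 11415.398048 = -13.444825
y = (-126.912·-1970.446348 − 1521.544461·-73.988) / 11415.398048 = 31.768434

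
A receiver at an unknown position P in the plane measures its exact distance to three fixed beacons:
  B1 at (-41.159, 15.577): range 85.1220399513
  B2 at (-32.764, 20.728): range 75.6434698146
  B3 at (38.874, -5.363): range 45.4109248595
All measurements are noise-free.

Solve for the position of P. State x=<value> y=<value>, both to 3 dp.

x=40.377 y=40.023

eq1: (x + 41.159)² + (y − 15.577)² = 85.1220399513²
eq2: (x + 32.764)² + (y − 20.728)² = 75.6434698146²
eq3: (x − 38.874)² + (y + 5.363)² = 45.4109248595²
eq1−eq2, eq1−eq3 (x²,y² cancel):
  16.790·x + 10.302·y = 1090.250630
  160.066·x − 41.880·y = 4786.853024
det = 16.790·-41.880 − 10.302·160.066 = -2352.165132
x = (1090.250630·-41.880 − 10.302·4786.853024) / -2352.165132 = 40.377206
y = (16.790·4786.853024 − 1090.250630·160.066) / -2352.165132 = 40.023038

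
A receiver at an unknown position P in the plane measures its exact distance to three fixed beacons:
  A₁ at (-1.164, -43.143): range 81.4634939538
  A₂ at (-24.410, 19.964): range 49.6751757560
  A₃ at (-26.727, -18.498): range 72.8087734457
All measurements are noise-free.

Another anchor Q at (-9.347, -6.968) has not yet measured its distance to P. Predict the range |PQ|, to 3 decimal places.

52.731

eq1: (x + 1.164)² + (y + 43.143)² = 81.4634939538²
eq2: (x + 24.410)² + (y − 19.964)² = 49.6751757560²
eq3: (x + 26.727)² + (y + 18.498)² = 72.8087734457²
eq1−eq3, eq1−eq2 (x²,y² cancel):
  -51.126·x + 49.290·y = 529.018544
  -46.492·x + 126.214·y = 3300.413812
det = -51.126·126.214 − 49.290·-46.492 = -4161.226284
x = (529.018544·126.214 − 49.290·3300.413812) / -4161.226284 = 23.047978
y = (-51.126·3300.413812 − 529.018544·-46.492) / -4161.226284 = 34.639267
|P − Q| = √((23.047978 − -9.347)² + (34.639267 − -6.968)²) = 52.731387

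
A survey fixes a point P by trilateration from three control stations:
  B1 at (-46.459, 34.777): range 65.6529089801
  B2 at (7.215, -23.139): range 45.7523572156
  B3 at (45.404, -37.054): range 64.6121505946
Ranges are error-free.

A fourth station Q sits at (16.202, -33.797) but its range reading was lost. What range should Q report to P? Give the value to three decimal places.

55.190

eq1: (x + 46.459)² + (y − 34.777)² = 65.6529089801²
eq2: (x − 7.215)² + (y + 23.139)² = 45.7523572156²
eq3: (x − 45.404)² + (y + 37.054)² = 64.6121505946²
eq1−eq3, eq1−eq2 (x²,y² cancel):
  183.726·x − 143.662·y = 202.218175
  107.348·x − 115.832·y = -563.382597
det = 183.726·-115.832 − -143.662·107.348 = -5859.521656
x = (202.218175·-115.832 − -143.662·-563.382597) / -5859.521656 = 17.810329
y = (183.726·-563.382597 − 202.218175·107.348) / -5859.521656 = 21.369619
|P − Q| = √((17.810329 − 16.202)² + (21.369619 − -33.797)²) = 55.190059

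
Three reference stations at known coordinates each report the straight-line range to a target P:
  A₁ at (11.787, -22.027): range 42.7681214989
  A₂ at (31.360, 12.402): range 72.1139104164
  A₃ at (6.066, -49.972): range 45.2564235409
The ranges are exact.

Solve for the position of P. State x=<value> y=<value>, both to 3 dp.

x=-30.939 y=-23.919

eq1: (x − 11.787)² + (y + 22.027)² = 42.7681214989²
eq2: (x − 31.360)² + (y − 12.402)² = 72.1139104164²
eq3: (x − 6.066)² + (y + 49.972)² = 45.2564235409²
eq3−eq2, eq3−eq1 (x²,y² cancel):
  50.588·x + 124.748·y = -4549.010140
  11.442·x + 55.890·y = -1690.843387
det = 50.588·55.890 − 124.748·11.442 = 1399.996704
x = (-4549.010140·55.890 − 124.748·-1690.843387) / 1399.996704 = -30.939248
y = (50.588·-1690.843387 − -4549.010140·11.442) / 1399.996704 = -23.919064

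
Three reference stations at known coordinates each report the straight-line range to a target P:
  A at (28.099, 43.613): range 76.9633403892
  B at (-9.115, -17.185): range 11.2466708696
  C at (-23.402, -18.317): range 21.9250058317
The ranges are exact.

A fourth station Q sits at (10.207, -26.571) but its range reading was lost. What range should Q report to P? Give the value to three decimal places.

13.359

eq1: (x − 28.099)² + (y − 43.613)² = 76.9633403892²
eq2: (x + 9.115)² + (y + 17.185)² = 11.2466708696²
eq3: (x + 23.402)² + (y + 18.317)² = 21.9250058317²
eq2−eq3, eq2−eq1 (x²,y² cancel):
  -28.574·x − 2.264·y = 150.540368
  74.428·x + 121.596·y = -3483.628038
det = -28.574·121.596 − -2.264·74.428 = -3305.979112
x = (150.540368·121.596 − -2.264·-3483.628038) / -3305.979112 = -3.151312
y = (-28.574·-3483.628038 − 150.540368·74.428) / -3305.979112 = -26.720305
|P − Q| = √((-3.151312 − 10.207)² + (-26.720305 − -26.571)²) = 13.359147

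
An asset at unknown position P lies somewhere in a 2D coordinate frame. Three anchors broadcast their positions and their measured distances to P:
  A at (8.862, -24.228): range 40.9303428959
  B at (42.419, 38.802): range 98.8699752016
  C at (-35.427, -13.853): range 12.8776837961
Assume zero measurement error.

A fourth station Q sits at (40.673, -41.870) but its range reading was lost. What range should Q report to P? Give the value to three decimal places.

eq1: (x − 8.862)² + (y + 24.228)² = 40.9303428959²
eq2: (x − 42.419)² + (y − 38.802)² = 98.8699752016²
eq3: (x + 35.427)² + (y + 13.853)² = 12.8776837961²
eq1−eq3, eq1−eq2 (x²,y² cancel):
  -88.578·x + 20.750·y = 2290.905140
  67.114·x + 126.060·y = -5460.543290
det = -88.578·126.060 − 20.750·67.114 = -12558.758180
x = (2290.905140·126.060 − 20.750·-5460.543290) / -12558.758180 = -32.017320
y = (-88.578·-5460.543290 − 2290.905140·67.114) / -12558.758180 = -26.271084
|P − Q| = √((-32.017320 − 40.673)² + (-26.271084 − -41.870)²) = 74.345200

74.345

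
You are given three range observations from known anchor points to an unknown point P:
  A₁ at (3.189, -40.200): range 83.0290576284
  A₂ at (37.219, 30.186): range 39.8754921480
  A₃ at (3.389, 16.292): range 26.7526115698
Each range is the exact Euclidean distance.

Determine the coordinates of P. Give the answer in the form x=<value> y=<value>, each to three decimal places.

eq1: (x − 3.189)² + (y + 40.200)² = 83.0290576284²
eq2: (x − 37.219)² + (y − 30.186)² = 39.8754921480²
eq3: (x − 3.389)² + (y − 16.292)² = 26.7526115698²
eq2−eq3, eq2−eq1 (x²,y² cancel):
  -67.660·x − 27.788·y = -1145.181324
  -68.060·x − 140.772·y = -5974.008373
det = -67.660·-140.772 − -27.788·-68.060 = 7633.382240
x = (-1145.181324·-140.772 − -27.788·-5974.008373) / 7633.382240 = -0.628330
y = (-67.660·-5974.008373 − -1145.181324·-68.060) / 7633.382240 = 42.741259

x=-0.628 y=42.741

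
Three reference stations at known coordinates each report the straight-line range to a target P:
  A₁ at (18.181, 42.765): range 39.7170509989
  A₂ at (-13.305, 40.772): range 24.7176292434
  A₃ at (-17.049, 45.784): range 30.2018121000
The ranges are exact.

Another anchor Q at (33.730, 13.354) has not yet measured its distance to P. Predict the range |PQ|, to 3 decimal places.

eq1: (x − 18.181)² + (y − 42.765)² = 39.7170509989²
eq2: (x + 13.305)² + (y − 40.772)² = 24.7176292434²
eq3: (x + 17.049)² + (y − 45.784)² = 30.2018121000²
eq1−eq2, eq1−eq3 (x²,y² cancel):
  -62.972·x − 3.986·y = 646.467968
  -70.460·x + 6.038·y = 892.743757
det = -62.972·6.038 − -3.986·-70.460 = -661.078496
x = (646.467968·6.038 − -3.986·892.743757) / -661.078496 = -11.287389
y = (-62.972·892.743757 − 646.467968·-70.460) / -661.078496 = 16.136854
|P − Q| = √((-11.287389 − 33.730)² + (16.136854 − 13.354)²) = 45.103321

45.103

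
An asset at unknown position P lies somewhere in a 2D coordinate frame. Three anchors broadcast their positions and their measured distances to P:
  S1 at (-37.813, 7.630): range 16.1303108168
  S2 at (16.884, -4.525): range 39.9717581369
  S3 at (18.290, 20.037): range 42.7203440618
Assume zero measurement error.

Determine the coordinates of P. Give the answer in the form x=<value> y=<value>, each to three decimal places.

eq1: (x + 37.813)² + (y − 7.630)² = 16.1303108168²
eq2: (x − 16.884)² + (y + 4.525)² = 39.9717581369²
eq3: (x − 18.290)² + (y − 20.037)² = 42.7203440618²
eq3−eq2, eq3−eq1 (x²,y² cancel):
  -2.812·x − 49.124·y = -203.174040
  -112.206·x − 24.814·y = 2316.875270
det = -2.812·-24.814 − -49.124·-112.206 = -5442.230576
x = (-203.174040·-24.814 − -49.124·2316.875270) / -5442.230576 = -21.839527
y = (-2.812·2316.875270 − -203.174040·-112.206) / -5442.230576 = 5.386100

x=-21.840 y=5.386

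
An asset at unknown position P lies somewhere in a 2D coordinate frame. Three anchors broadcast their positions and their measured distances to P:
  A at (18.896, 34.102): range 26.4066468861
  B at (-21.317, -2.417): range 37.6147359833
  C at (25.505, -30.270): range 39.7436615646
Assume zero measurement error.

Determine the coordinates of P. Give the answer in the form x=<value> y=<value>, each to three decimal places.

eq1: (x − 18.896)² + (y − 34.102)² = 26.4066468861²
eq2: (x + 21.317)² + (y + 2.417)² = 37.6147359833²
eq3: (x − 25.505)² + (y + 30.270)² = 39.7436615646²
eq2−eq3, eq2−eq1 (x²,y² cancel):
  93.644·x − 55.706·y = 941.831276
  80.426·x + 73.038·y = 1777.306205
det = 93.644·73.038 − -55.706·80.426 = 11319.781228
x = (941.831276·73.038 − -55.706·1777.306205) / 11319.781228 = 14.823263
y = (93.644·1777.306205 − 941.831276·80.426) / 11319.781228 = 8.011316

x=14.823 y=8.011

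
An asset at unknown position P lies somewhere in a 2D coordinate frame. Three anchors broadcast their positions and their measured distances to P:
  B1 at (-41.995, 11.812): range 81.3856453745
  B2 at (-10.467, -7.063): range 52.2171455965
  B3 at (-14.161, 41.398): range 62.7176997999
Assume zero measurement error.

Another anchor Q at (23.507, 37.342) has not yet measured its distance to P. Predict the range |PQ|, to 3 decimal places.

eq1: (x + 41.995)² + (y − 11.812)² = 81.3856453745²
eq2: (x + 10.467)² + (y + 7.063)² = 52.2171455965²
eq3: (x + 14.161)² + (y − 41.398)² = 62.7176997999²
eq1−eq2, eq1−eq3 (x²,y² cancel):
  63.056·x − 37.750·y = 2153.333668
  55.668·x + 59.172·y = 2701.338361
det = 63.056·59.172 − -37.750·55.668 = 5832.616632
x = (2153.333668·59.172 − -37.750·2701.338361) / 5832.616632 = 39.329275
y = (63.056·2701.338361 − 2153.333668·55.668) / 5832.616632 = 8.652002
|P − Q| = √((39.329275 − 23.507)² + (8.652002 − 37.342)²) = 32.763705

32.764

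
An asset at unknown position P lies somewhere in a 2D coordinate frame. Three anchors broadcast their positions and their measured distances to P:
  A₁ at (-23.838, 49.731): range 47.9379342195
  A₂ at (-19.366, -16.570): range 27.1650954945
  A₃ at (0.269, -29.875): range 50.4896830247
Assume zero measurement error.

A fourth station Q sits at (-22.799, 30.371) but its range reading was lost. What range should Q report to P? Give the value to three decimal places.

eq1: (x + 23.838)² + (y − 49.731)² = 47.9379342195²
eq2: (x + 19.366)² + (y + 16.570)² = 27.1650954945²
eq3: (x − 0.269)² + (y + 29.875)² = 50.4896830247²
eq1−eq2, eq1−eq3 (x²,y² cancel):
  8.944·x − 132.602·y = -831.712625
  48.214·x − 159.212·y = -2399.997174
det = 8.944·-159.212 − -132.602·48.214 = 4969.280700
x = (-831.712625·-159.212 − -132.602·-2399.997174) / 4969.280700 = -37.394908
y = (8.944·-2399.997174 − -831.712625·48.214) / 4969.280700 = 3.749963
|P − Q| = √((-37.394908 − -22.799)² + (3.749963 − 30.371)²) = 30.359844

30.360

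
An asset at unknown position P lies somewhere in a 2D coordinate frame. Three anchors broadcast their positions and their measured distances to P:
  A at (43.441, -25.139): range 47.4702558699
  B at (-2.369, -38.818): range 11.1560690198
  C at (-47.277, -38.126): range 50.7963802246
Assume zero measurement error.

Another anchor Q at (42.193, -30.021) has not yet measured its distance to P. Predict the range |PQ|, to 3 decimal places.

eq1: (x − 43.441)² + (y + 25.139)² = 47.4702558699²
eq2: (x + 2.369)² + (y + 38.818)² = 11.1560690198²
eq3: (x + 47.277)² + (y + 38.126)² = 50.7963802246²
eq2−eq3, eq2−eq1 (x²,y² cancel):
  -89.816·x + 1.384·y = -279.557048
  91.620·x + 27.358·y = -1122.326799
det = -89.816·27.358 − 1.384·91.620 = -2583.988208
x = (-279.557048·27.358 − 1.384·-1122.326799) / -2583.988208 = 2.358688
y = (-89.816·-1122.326799 − -279.557048·91.620) / -2583.988208 = -48.922793
|P − Q| = √((2.358688 − 42.193)² + (-48.922793 − -30.021)²) = 44.091385

44.091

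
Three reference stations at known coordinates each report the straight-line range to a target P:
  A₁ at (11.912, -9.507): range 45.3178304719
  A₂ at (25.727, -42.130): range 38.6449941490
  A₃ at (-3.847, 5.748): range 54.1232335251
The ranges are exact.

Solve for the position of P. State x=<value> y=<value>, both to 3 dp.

eq1: (x − 11.912)² + (y + 9.507)² = 45.3178304719²
eq2: (x − 25.727)² + (y + 42.130)² = 38.6449941490²
eq3: (x + 3.847)² + (y − 5.748)² = 54.1232335251²
eq1−eq2, eq1−eq3 (x²,y² cancel):
  27.630·x − 65.246·y = 2764.806822
  -31.518·x + 30.510·y = -1060.058529
det = 27.630·30.510 − -65.246·-31.518 = -1213.432128
x = (2764.806822·30.510 − -65.246·-1060.058529) / -1213.432128 = -12.517946
y = (27.630·-1060.058529 − 2764.806822·-31.518) / -1213.432128 = -47.676144

x=-12.518 y=-47.676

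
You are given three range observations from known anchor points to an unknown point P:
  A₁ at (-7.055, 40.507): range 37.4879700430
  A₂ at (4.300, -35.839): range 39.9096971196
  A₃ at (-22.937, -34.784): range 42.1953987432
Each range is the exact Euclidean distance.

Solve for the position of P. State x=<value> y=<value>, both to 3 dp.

x=-4.385 y=3.114

eq1: (x + 7.055)² + (y − 40.507)² = 37.4879700430²
eq2: (x − 4.300)² + (y + 35.839)² = 39.9096971196²
eq3: (x + 22.937)² + (y + 34.784)² = 42.1953987432²
eq2−eq1, eq2−eq3 (x²,y² cancel):
  -22.710·x + 152.692·y = 575.102179
  -54.474·x + 2.110·y = 245.440953
det = -22.710·2.110 − 152.692·-54.474 = 8269.825908
x = (575.102179·2.110 − 152.692·245.440953) / 8269.825908 = -4.385026
y = (-22.710·245.440953 − 575.102179·-54.474) / 8269.825908 = 3.114231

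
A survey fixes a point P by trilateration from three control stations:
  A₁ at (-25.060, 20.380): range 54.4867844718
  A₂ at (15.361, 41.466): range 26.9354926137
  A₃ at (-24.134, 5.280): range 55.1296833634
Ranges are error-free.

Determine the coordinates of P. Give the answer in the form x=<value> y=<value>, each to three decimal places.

x=29.393 y=18.474

eq1: (x + 25.060)² + (y − 20.380)² = 54.4867844718²
eq2: (x − 15.361)² + (y − 41.466)² = 26.9354926137²
eq3: (x + 24.134)² + (y − 5.280)² = 55.1296833634²
eq1−eq2, eq1−eq3 (x²,y² cancel):
  80.842·x + 42.172·y = 3155.330397
  1.852·x − 30.200·y = -503.491950
det = 80.842·-30.200 − 42.172·1.852 = -2519.530944
x = (3155.330397·-30.200 − 42.172·-503.491950) / -2519.530944 = 29.393453
y = (80.842·-503.491950 − 3155.330397·1.852) / -2519.530944 = 18.474458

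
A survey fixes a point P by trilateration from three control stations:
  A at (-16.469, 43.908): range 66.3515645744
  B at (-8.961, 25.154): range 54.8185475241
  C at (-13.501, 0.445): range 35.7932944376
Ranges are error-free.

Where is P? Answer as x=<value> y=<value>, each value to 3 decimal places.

x=-45.391 y=-15.808

eq1: (x + 16.469)² + (y − 43.908)² = 66.3515645744²
eq2: (x + 8.961)² + (y − 25.154)² = 54.8185475241²
eq3: (x + 13.501)² + (y − 0.445)² = 35.7932944376²
eq2−eq1, eq2−eq3 (x²,y² cancel):
  -15.016·x + 37.508·y = 88.660219
  -9.080·x − 49.418·y = 1193.365015
det = -15.016·-49.418 − 37.508·-9.080 = 1082.633328
x = (88.660219·-49.418 − 37.508·1193.365015) / 1082.633328 = -45.391311
y = (-15.016·1193.365015 − 88.660219·-9.080) / 1082.633328 = -15.808246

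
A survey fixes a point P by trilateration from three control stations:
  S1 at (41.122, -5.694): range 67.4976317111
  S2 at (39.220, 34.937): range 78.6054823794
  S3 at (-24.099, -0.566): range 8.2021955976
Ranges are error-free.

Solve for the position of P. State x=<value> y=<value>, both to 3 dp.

eq1: (x − 41.122)² + (y + 5.694)² = 67.4976317111²
eq2: (x − 39.220)² + (y − 34.937)² = 78.6054823794²
eq3: (x + 24.099)² + (y + 0.566)² = 8.2021955976²
eq3−eq2, eq3−eq1 (x²,y² cancel):
  126.638·x + 71.006·y = -3933.825635
  130.442·x − 10.256·y = -3346.295911
det = 126.638·-10.256 − 71.006·130.442 = -10560.963980
x = (-3933.825635·-10.256 − 71.006·-3346.295911) / -10560.963980 = -26.318848
y = (126.638·-3346.295911 − -3933.825635·130.442) / -10560.963980 = -8.462093

x=-26.319 y=-8.462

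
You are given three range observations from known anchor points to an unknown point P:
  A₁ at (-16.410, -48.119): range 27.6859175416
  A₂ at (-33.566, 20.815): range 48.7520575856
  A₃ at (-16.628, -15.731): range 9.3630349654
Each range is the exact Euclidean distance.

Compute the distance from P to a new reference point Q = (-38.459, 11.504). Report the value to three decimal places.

eq1: (x + 16.410)² + (y + 48.119)² = 27.6859175416²
eq2: (x + 33.566)² + (y − 20.815)² = 48.7520575856²
eq3: (x + 16.628)² + (y + 15.731)² = 9.3630349654²
eq1−eq2, eq1−eq3 (x²,y² cancel):
  -34.312·x + 137.868·y = -2635.038769
  -0.436·x + 64.776·y = -1381.927910
det = -34.312·64.776 − 137.868·-0.436 = -2162.483664
x = (-2635.038769·64.776 − 137.868·-1381.927910) / -2162.483664 = -9.172955
y = (-34.312·-1381.927910 − -2635.038769·-0.436) / -2162.483664 = -21.395692
|P − Q| = √((-9.172955 − -38.459)² + (-21.395692 − 11.504)²) = 44.046136

44.046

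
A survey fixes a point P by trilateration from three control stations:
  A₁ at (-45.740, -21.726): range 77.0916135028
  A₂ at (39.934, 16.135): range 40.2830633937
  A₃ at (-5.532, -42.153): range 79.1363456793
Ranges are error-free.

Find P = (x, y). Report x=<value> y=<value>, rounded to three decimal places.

x=5.046 y=36.273

eq1: (x + 45.740)² + (y + 21.726)² = 77.0916135028²
eq2: (x − 39.934)² + (y − 16.135)² = 40.2830633937²
eq3: (x + 5.532)² + (y + 42.153)² = 79.1363456793²
eq1−eq2, eq1−eq3 (x²,y² cancel):
  171.348·x + 75.722·y = 3611.287581
  80.416·x − 40.854·y = -1076.132578
det = 171.348·-40.854 − 75.722·80.416 = -13089.511544
x = (3611.287581·-40.854 − 75.722·-1076.132578) / -13089.511544 = 5.045920
y = (171.348·-1076.132578 − 3611.287581·80.416) / -13089.511544 = 36.273200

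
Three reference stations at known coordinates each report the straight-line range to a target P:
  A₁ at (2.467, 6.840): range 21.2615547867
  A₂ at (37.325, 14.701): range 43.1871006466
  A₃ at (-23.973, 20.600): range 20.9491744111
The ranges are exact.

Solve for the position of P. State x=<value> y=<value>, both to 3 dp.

x=-4.051 y=27.078

eq1: (x − 2.467)² + (y − 6.840)² = 21.2615547867²
eq2: (x − 37.325)² + (y − 14.701)² = 43.1871006466²
eq3: (x + 23.973)² + (y − 20.600)² = 20.9491744111²
eq2−eq1, eq2−eq3 (x²,y² cancel):
  -69.716·x − 15.722·y = -143.331387
  -122.596·x + 11.798·y = 816.047457
det = -69.716·11.798 − -15.722·-122.596 = -2749.963680
x = (-143.331387·11.798 − -15.722·816.047457) / -2749.963680 = -4.050553
y = (-69.716·816.047457 − -143.331387·-122.596) / -2749.963680 = 27.077965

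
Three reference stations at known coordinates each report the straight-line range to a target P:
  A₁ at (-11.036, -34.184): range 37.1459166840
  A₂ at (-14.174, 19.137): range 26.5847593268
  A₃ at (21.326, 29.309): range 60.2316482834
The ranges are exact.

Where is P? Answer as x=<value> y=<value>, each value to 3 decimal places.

eq1: (x + 11.036)² + (y + 34.184)² = 37.1459166840²
eq2: (x + 14.174)² + (y − 19.137)² = 26.5847593268²
eq3: (x − 21.326)² + (y − 29.309)² = 60.2316482834²
eq1−eq3, eq1−eq2 (x²,y² cancel):
  64.724·x + 126.986·y = -2224.555724
  -6.276·x + 106.642·y = -50.142409
det = 64.724·106.642 − 126.986·-6.276 = 7699.260944
x = (-2224.555724·106.642 − 126.986·-50.142409) / 7699.260944 = -29.985175
y = (64.724·-50.142409 − -2224.555724·-6.276) / 7699.260944 = -2.234855

x=-29.985 y=-2.235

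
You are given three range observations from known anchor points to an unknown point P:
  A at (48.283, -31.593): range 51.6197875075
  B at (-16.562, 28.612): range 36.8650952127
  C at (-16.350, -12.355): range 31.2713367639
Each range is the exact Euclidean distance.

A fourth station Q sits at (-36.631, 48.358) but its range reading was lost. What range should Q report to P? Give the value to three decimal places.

65.011

eq1: (x − 48.283)² + (y + 31.593)² = 51.6197875075²
eq2: (x + 16.562)² + (y − 28.612)² = 36.8650952127²
eq3: (x + 16.350)² + (y + 12.355)² = 31.2713367639²
eq1−eq3, eq1−eq2 (x²,y² cancel):
  -129.266·x + 38.476·y = -1222.691254
  -129.690·x + 120.410·y = -930.852133
det = -129.266·120.410 − 38.476·-129.690 = -10574.966620
x = (-1222.691254·120.410 − 38.476·-930.852133) / -10574.966620 = 10.535143
y = (-129.266·-930.852133 − -1222.691254·-129.690) / -10574.966620 = 3.616399
|P − Q| = √((10.535143 − -36.631)² + (3.616399 − 48.358)²) = 65.011199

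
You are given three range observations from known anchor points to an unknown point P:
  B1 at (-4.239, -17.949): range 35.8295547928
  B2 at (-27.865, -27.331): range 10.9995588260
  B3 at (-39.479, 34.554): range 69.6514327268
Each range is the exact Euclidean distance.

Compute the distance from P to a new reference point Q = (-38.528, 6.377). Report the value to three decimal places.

eq1: (x + 4.239)² + (y + 17.949)² = 35.8295547928²
eq2: (x + 27.865)² + (y + 27.331)² = 10.9995588260²
eq3: (x + 39.479)² + (y − 34.554)² = 69.6514327268²
eq1−eq3, eq1−eq2 (x²,y² cancel):
  -70.480·x + 105.006·y = -1155.130449
  -47.252·x − 18.764·y = 2346.072766
det = -70.480·-18.764 − 105.006·-47.252 = 6284.230232
x = (-1155.130449·-18.764 − 105.006·2346.072766) / 6284.230232 = -35.752485
y = (-70.480·2346.072766 − -1155.130449·-47.252) / 6284.230232 = -34.997673
|P − Q| = √((-35.752485 − -38.528)² + (-34.997673 − 6.377)²) = 41.467662

41.468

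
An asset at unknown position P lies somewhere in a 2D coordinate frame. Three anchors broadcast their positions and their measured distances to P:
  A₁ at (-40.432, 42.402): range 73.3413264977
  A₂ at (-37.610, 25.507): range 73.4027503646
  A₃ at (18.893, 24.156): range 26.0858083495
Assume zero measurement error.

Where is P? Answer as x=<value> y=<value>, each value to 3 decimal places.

eq1: (x + 40.432)² + (y − 42.402)² = 73.3413264977²
eq2: (x + 37.610)² + (y − 25.507)² = 73.4027503646²
eq3: (x − 18.893)² + (y − 24.156)² = 26.0858083495²
eq2−eq3, eq2−eq1 (x²,y² cancel):
  113.006·x − 2.702·y = 3582.833000
  -5.644·x + 33.790·y = 1376.570668
det = 113.006·33.790 − -2.702·-5.644 = 3803.222652
x = (3582.833000·33.790 − -2.702·1376.570668) / 3803.222652 = 32.809917
y = (113.006·1376.570668 − 3582.833000·-5.644) / 3803.222652 = 46.219291

x=32.810 y=46.219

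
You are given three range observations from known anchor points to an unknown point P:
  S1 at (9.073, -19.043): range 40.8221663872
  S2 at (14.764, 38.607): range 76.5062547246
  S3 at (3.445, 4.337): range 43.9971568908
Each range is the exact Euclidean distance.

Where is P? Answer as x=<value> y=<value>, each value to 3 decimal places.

x=-31.624 y=-22.231

eq1: (x − 9.073)² + (y + 19.043)² = 40.8221663872²
eq2: (x − 14.764)² + (y − 38.607)² = 76.5062547246²
eq3: (x − 3.445)² + (y − 4.337)² = 43.9971568908²
eq2−eq1, eq2−eq3 (x²,y² cancel):
  -11.382·x − 115.300·y = 2923.236776
  -22.638·x − 68.540·y = 2239.658647
det = -11.382·-68.540 − -115.300·-22.638 = -1830.039120
x = (2923.236776·-68.540 − -115.300·2239.658647) / -1830.039120 = -31.624457
y = (-11.382·2239.658647 − 2923.236776·-22.638) / -1830.039120 = -22.231459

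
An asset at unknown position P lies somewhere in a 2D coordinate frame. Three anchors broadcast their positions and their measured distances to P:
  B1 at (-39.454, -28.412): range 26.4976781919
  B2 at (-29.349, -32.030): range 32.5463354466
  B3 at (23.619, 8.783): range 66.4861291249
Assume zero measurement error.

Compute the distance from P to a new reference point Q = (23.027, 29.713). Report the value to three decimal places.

72.346

eq1: (x + 39.454)² + (y + 28.412)² = 26.4976781919²
eq2: (x + 29.349)² + (y + 32.030)² = 32.5463354466²
eq3: (x − 23.619)² + (y − 8.783)² = 66.4861291249²
eq3−eq1, eq3−eq2 (x²,y² cancel):
  -126.146·x − 74.390·y = 5447.140026
  -105.936·x − 81.626·y = 4613.427866
det = -126.146·-81.626 − -74.390·-105.936 = 2416.214356
x = (5447.140026·-81.626 − -74.390·4613.427866) / 2416.214356 = -41.981107
y = (-126.146·4613.427866 − 5447.140026·-105.936) / 2416.214356 = -2.035103
|P − Q| = √((-41.981107 − 23.027)² + (-2.035103 − 29.713)²) = 72.346361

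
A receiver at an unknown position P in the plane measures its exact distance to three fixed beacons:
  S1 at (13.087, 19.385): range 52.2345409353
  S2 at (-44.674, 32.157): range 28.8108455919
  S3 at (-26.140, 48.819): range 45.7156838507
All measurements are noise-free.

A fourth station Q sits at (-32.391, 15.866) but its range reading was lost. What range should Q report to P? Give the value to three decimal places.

12.340

eq1: (x − 13.087)² + (y − 19.385)² = 52.2345409353²
eq2: (x + 44.674)² + (y − 32.157)² = 28.8108455919²
eq3: (x + 26.140)² + (y − 48.819)² = 45.7156838507²
eq3−eq2, eq3−eq1 (x²,y² cancel):
  -37.068·x − 33.324·y = 1223.103490
  78.454·x − 58.868·y = -3158.070084
det = -37.068·-58.868 − -33.324·78.454 = 4796.520120
x = (1223.103490·-58.868 − -33.324·-3158.070084) / 4796.520120 = -36.952036
y = (-37.068·-3158.070084 − 1223.103490·78.454) / 4796.520120 = 4.400269
|P − Q| = √((-36.952036 − -32.391)² + (4.400269 − 15.866)²) = 12.339612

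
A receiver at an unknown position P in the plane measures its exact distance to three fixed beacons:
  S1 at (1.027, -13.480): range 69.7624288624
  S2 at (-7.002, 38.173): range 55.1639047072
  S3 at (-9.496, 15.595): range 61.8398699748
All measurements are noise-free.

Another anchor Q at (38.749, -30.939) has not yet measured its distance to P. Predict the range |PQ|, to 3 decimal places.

69.530

eq1: (x − 1.027)² + (y + 13.480)² = 69.7624288624²
eq2: (x + 7.002)² + (y − 38.173)² = 55.1639047072²
eq3: (x + 9.496)² + (y − 15.595)² = 61.8398699748²
eq3−eq2, eq3−eq1 (x²,y² cancel):
  4.988·x + 45.156·y = 1953.941028
  21.046·x − 58.150·y = -1193.239874
det = 4.988·-58.150 − 45.156·21.046 = -1240.405376
x = (1953.941028·-58.150 − 45.156·-1193.239874) / -1240.405376 = 48.161458
y = (4.988·-1193.239874 − 1953.941028·21.046) / -1240.405376 = 37.950919
|P − Q| = √((48.161458 − 38.749)² + (37.950919 − -30.939)²) = 69.529959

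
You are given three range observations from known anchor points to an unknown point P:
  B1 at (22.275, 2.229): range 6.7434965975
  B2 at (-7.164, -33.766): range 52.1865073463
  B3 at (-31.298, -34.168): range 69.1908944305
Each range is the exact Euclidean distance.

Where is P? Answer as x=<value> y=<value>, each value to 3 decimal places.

eq1: (x − 22.275)² + (y − 2.229)² = 6.7434965975²
eq2: (x + 7.164)² + (y + 33.766)² = 52.1865073463²
eq3: (x + 31.298)² + (y + 34.168)² = 69.1908944305²
eq2−eq1, eq2−eq3 (x²,y² cancel):
  58.878·x + 71.990·y = 1987.635217
  -48.268·x − 0.804·y = -1108.396947
det = 58.878·-0.804 − 71.990·-48.268 = 3427.475408
x = (1987.635217·-0.804 − 71.990·-1108.396947) / 3427.475408 = 22.814296
y = (58.878·-1108.396947 − 1987.635217·-48.268) / 3427.475408 = 8.950898

x=22.814 y=8.951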